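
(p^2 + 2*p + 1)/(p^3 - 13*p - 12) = (p + 1)/(p^2 - p - 12)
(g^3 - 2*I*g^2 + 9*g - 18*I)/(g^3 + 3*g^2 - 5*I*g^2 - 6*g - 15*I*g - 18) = (g + 3*I)/(g + 3)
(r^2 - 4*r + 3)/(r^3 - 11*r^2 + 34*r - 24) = (r - 3)/(r^2 - 10*r + 24)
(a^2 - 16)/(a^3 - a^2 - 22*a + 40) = (a + 4)/(a^2 + 3*a - 10)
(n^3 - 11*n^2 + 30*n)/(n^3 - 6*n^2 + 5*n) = (n - 6)/(n - 1)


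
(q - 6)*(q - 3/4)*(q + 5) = q^3 - 7*q^2/4 - 117*q/4 + 45/2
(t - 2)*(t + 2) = t^2 - 4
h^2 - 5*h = h*(h - 5)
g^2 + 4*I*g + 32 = (g - 4*I)*(g + 8*I)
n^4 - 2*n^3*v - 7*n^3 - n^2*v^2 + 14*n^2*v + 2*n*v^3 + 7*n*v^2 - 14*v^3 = (n - 7)*(n - 2*v)*(n - v)*(n + v)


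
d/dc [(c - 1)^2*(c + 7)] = (c - 1)*(3*c + 13)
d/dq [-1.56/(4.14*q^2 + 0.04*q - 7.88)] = (12.9168*q + 0.0624)/(4.14*q^2 + 0.04*q - 7.88)^2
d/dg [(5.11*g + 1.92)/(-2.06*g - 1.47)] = (-7.32639*g - 5.228055)/(2.06*g + 1.47)^3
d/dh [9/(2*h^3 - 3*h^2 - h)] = 9*(-6*h^2 + 6*h + 1)/(h^2*(-2*h^2 + 3*h + 1)^2)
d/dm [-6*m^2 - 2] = -12*m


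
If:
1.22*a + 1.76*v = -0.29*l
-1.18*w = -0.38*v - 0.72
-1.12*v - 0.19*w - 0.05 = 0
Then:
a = 0.202658612261796 - 0.237704918032787*l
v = -0.14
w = 0.56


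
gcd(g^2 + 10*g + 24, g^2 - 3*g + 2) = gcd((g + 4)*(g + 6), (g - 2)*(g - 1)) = 1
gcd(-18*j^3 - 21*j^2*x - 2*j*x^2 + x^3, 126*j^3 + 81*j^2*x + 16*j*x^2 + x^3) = 3*j + x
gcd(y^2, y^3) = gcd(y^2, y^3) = y^2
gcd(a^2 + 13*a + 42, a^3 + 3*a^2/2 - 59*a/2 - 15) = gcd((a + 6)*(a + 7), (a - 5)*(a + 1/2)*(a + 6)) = a + 6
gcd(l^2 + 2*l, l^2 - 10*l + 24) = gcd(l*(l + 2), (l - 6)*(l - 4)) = 1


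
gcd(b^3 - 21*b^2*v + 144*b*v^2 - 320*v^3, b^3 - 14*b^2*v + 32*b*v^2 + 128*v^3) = b^2 - 16*b*v + 64*v^2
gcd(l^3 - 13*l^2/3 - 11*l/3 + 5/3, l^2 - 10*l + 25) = l - 5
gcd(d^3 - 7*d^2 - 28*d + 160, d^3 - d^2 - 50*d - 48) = d - 8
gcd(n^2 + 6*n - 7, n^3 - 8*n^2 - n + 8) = n - 1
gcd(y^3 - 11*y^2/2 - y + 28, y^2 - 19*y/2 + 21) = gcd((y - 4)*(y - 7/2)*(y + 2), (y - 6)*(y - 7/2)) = y - 7/2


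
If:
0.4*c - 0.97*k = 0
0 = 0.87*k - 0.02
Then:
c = 0.06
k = 0.02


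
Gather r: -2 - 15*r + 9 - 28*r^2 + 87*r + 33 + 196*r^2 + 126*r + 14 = 168*r^2 + 198*r + 54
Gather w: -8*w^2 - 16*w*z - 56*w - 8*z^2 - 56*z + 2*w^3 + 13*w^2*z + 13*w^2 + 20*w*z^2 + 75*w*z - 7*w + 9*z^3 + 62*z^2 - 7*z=2*w^3 + w^2*(13*z + 5) + w*(20*z^2 + 59*z - 63) + 9*z^3 + 54*z^2 - 63*z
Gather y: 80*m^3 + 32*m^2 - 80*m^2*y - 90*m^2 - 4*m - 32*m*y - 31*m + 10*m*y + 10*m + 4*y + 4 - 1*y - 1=80*m^3 - 58*m^2 - 25*m + y*(-80*m^2 - 22*m + 3) + 3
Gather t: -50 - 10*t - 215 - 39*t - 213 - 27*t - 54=-76*t - 532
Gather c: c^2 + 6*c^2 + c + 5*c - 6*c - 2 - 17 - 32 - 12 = 7*c^2 - 63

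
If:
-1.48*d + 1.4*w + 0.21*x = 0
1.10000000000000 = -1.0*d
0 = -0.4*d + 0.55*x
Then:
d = -1.10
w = -1.04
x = -0.80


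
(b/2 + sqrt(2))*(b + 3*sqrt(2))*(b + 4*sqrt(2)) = b^3/2 + 9*sqrt(2)*b^2/2 + 26*b + 24*sqrt(2)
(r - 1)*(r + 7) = r^2 + 6*r - 7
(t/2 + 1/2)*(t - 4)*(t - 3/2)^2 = t^4/2 - 3*t^3 + 29*t^2/8 + 21*t/8 - 9/2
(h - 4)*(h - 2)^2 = h^3 - 8*h^2 + 20*h - 16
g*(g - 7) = g^2 - 7*g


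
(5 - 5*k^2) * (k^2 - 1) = -5*k^4 + 10*k^2 - 5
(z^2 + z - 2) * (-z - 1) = -z^3 - 2*z^2 + z + 2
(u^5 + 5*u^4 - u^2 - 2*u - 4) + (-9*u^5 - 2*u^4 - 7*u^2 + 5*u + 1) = -8*u^5 + 3*u^4 - 8*u^2 + 3*u - 3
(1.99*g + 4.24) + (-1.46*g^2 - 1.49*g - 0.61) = -1.46*g^2 + 0.5*g + 3.63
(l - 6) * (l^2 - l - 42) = l^3 - 7*l^2 - 36*l + 252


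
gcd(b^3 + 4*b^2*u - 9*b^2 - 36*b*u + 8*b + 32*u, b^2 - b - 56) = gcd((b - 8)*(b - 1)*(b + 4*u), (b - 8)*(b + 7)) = b - 8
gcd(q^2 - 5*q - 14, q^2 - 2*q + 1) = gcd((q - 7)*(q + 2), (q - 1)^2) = 1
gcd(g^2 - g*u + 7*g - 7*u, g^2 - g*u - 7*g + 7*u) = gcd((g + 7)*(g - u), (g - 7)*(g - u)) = -g + u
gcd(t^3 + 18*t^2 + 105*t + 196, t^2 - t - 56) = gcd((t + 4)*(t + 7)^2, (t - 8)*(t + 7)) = t + 7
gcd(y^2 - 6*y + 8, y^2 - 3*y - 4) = y - 4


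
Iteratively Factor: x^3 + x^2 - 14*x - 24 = (x + 2)*(x^2 - x - 12) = (x - 4)*(x + 2)*(x + 3)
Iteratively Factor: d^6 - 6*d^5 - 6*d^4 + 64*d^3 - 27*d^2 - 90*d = (d)*(d^5 - 6*d^4 - 6*d^3 + 64*d^2 - 27*d - 90) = d*(d - 3)*(d^4 - 3*d^3 - 15*d^2 + 19*d + 30) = d*(d - 5)*(d - 3)*(d^3 + 2*d^2 - 5*d - 6) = d*(d - 5)*(d - 3)*(d + 3)*(d^2 - d - 2) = d*(d - 5)*(d - 3)*(d + 1)*(d + 3)*(d - 2)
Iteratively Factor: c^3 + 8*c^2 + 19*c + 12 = (c + 3)*(c^2 + 5*c + 4) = (c + 1)*(c + 3)*(c + 4)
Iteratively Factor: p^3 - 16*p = (p - 4)*(p^2 + 4*p) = p*(p - 4)*(p + 4)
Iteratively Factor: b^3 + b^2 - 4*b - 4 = (b + 2)*(b^2 - b - 2) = (b + 1)*(b + 2)*(b - 2)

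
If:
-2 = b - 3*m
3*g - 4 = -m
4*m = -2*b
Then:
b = -4/5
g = 6/5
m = 2/5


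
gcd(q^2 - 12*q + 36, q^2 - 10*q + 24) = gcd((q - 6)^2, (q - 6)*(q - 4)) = q - 6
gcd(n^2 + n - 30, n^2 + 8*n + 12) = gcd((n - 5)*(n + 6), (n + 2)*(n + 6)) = n + 6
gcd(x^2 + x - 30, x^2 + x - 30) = x^2 + x - 30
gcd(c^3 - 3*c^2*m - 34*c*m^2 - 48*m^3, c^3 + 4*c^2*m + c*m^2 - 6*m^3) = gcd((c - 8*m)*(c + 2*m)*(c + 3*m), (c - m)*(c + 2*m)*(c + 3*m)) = c^2 + 5*c*m + 6*m^2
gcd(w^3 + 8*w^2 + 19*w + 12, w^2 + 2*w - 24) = 1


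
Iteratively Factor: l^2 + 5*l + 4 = (l + 1)*(l + 4)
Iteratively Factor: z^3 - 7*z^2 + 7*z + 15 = (z - 3)*(z^2 - 4*z - 5) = (z - 5)*(z - 3)*(z + 1)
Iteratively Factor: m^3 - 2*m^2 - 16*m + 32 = (m + 4)*(m^2 - 6*m + 8) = (m - 2)*(m + 4)*(m - 4)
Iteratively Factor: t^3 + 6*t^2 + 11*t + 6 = (t + 3)*(t^2 + 3*t + 2) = (t + 1)*(t + 3)*(t + 2)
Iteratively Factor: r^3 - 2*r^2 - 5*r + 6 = (r + 2)*(r^2 - 4*r + 3) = (r - 1)*(r + 2)*(r - 3)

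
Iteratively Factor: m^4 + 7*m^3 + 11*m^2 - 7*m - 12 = (m + 1)*(m^3 + 6*m^2 + 5*m - 12) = (m - 1)*(m + 1)*(m^2 + 7*m + 12) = (m - 1)*(m + 1)*(m + 4)*(m + 3)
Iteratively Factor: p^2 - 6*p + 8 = (p - 4)*(p - 2)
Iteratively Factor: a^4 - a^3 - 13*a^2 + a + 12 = (a + 1)*(a^3 - 2*a^2 - 11*a + 12) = (a - 1)*(a + 1)*(a^2 - a - 12) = (a - 4)*(a - 1)*(a + 1)*(a + 3)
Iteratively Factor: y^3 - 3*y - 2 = (y + 1)*(y^2 - y - 2) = (y - 2)*(y + 1)*(y + 1)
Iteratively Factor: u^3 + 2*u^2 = (u)*(u^2 + 2*u) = u^2*(u + 2)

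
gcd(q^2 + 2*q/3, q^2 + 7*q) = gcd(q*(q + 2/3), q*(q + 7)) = q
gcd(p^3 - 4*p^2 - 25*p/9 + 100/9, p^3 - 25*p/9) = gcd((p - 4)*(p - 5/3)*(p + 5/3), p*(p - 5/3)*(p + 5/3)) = p^2 - 25/9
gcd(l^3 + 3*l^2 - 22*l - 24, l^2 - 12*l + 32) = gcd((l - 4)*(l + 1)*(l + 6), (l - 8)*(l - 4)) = l - 4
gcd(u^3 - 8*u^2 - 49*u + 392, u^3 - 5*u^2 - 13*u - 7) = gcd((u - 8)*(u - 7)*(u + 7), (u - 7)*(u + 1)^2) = u - 7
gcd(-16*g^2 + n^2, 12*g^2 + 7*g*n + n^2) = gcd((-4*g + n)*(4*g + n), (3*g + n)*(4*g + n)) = 4*g + n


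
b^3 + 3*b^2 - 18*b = b*(b - 3)*(b + 6)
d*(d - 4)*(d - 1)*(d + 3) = d^4 - 2*d^3 - 11*d^2 + 12*d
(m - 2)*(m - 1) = m^2 - 3*m + 2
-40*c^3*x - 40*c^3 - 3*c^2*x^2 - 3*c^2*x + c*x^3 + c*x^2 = (-8*c + x)*(5*c + x)*(c*x + c)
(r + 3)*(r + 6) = r^2 + 9*r + 18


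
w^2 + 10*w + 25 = (w + 5)^2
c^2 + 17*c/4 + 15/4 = (c + 5/4)*(c + 3)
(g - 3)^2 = g^2 - 6*g + 9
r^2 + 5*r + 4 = (r + 1)*(r + 4)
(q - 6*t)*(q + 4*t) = q^2 - 2*q*t - 24*t^2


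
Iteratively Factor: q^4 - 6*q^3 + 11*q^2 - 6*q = (q)*(q^3 - 6*q^2 + 11*q - 6) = q*(q - 3)*(q^2 - 3*q + 2) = q*(q - 3)*(q - 1)*(q - 2)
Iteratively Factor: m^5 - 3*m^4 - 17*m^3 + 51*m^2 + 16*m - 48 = (m - 4)*(m^4 + m^3 - 13*m^2 - m + 12) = (m - 4)*(m + 1)*(m^3 - 13*m + 12) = (m - 4)*(m - 3)*(m + 1)*(m^2 + 3*m - 4) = (m - 4)*(m - 3)*(m + 1)*(m + 4)*(m - 1)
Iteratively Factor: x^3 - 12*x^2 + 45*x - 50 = (x - 2)*(x^2 - 10*x + 25) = (x - 5)*(x - 2)*(x - 5)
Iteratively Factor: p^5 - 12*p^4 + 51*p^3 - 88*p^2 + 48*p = (p)*(p^4 - 12*p^3 + 51*p^2 - 88*p + 48) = p*(p - 1)*(p^3 - 11*p^2 + 40*p - 48) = p*(p - 4)*(p - 1)*(p^2 - 7*p + 12) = p*(p - 4)^2*(p - 1)*(p - 3)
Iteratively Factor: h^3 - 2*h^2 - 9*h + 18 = (h + 3)*(h^2 - 5*h + 6) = (h - 2)*(h + 3)*(h - 3)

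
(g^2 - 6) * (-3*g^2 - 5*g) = -3*g^4 - 5*g^3 + 18*g^2 + 30*g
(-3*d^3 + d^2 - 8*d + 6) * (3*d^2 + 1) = -9*d^5 + 3*d^4 - 27*d^3 + 19*d^2 - 8*d + 6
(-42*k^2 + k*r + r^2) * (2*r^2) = -84*k^2*r^2 + 2*k*r^3 + 2*r^4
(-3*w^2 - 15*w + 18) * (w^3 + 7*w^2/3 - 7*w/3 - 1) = -3*w^5 - 22*w^4 - 10*w^3 + 80*w^2 - 27*w - 18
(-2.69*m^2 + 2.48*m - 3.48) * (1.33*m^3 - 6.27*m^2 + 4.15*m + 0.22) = -3.5777*m^5 + 20.1647*m^4 - 31.3415*m^3 + 31.5198*m^2 - 13.8964*m - 0.7656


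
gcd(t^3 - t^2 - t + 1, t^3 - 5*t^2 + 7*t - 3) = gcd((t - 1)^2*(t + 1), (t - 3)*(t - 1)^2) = t^2 - 2*t + 1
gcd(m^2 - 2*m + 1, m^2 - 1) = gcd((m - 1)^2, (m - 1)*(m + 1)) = m - 1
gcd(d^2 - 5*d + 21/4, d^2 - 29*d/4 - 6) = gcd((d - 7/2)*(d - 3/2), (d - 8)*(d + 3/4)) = 1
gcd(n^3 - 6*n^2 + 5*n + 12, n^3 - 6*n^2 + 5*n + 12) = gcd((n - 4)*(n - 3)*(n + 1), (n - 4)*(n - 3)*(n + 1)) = n^3 - 6*n^2 + 5*n + 12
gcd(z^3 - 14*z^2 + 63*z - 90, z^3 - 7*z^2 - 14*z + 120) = z^2 - 11*z + 30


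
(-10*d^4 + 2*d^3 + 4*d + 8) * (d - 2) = -10*d^5 + 22*d^4 - 4*d^3 + 4*d^2 - 16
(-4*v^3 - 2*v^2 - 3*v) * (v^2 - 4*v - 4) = -4*v^5 + 14*v^4 + 21*v^3 + 20*v^2 + 12*v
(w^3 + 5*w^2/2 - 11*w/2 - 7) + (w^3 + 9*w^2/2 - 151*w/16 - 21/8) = 2*w^3 + 7*w^2 - 239*w/16 - 77/8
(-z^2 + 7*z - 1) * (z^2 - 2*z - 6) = -z^4 + 9*z^3 - 9*z^2 - 40*z + 6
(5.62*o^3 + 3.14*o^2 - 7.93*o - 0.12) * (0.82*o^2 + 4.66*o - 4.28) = 4.6084*o^5 + 28.764*o^4 - 15.9238*o^3 - 50.4914*o^2 + 33.3812*o + 0.5136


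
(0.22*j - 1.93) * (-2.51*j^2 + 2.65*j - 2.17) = -0.5522*j^3 + 5.4273*j^2 - 5.5919*j + 4.1881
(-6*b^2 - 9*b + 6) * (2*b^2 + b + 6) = -12*b^4 - 24*b^3 - 33*b^2 - 48*b + 36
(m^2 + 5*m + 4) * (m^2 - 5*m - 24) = m^4 - 45*m^2 - 140*m - 96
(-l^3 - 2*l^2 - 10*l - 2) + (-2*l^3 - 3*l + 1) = -3*l^3 - 2*l^2 - 13*l - 1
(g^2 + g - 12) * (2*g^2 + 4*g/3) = 2*g^4 + 10*g^3/3 - 68*g^2/3 - 16*g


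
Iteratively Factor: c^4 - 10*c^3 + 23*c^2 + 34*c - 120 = (c - 3)*(c^3 - 7*c^2 + 2*c + 40) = (c - 4)*(c - 3)*(c^2 - 3*c - 10) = (c - 5)*(c - 4)*(c - 3)*(c + 2)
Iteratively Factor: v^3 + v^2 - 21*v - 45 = (v + 3)*(v^2 - 2*v - 15) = (v + 3)^2*(v - 5)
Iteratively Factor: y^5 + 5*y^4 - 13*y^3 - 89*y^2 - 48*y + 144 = (y + 4)*(y^4 + y^3 - 17*y^2 - 21*y + 36) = (y + 3)*(y + 4)*(y^3 - 2*y^2 - 11*y + 12) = (y + 3)^2*(y + 4)*(y^2 - 5*y + 4) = (y - 4)*(y + 3)^2*(y + 4)*(y - 1)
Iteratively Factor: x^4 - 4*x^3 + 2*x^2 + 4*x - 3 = (x - 1)*(x^3 - 3*x^2 - x + 3) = (x - 1)^2*(x^2 - 2*x - 3) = (x - 3)*(x - 1)^2*(x + 1)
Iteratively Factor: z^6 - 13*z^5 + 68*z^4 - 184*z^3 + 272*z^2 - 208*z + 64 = (z - 2)*(z^5 - 11*z^4 + 46*z^3 - 92*z^2 + 88*z - 32) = (z - 2)*(z - 1)*(z^4 - 10*z^3 + 36*z^2 - 56*z + 32) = (z - 2)^2*(z - 1)*(z^3 - 8*z^2 + 20*z - 16) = (z - 2)^3*(z - 1)*(z^2 - 6*z + 8) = (z - 4)*(z - 2)^3*(z - 1)*(z - 2)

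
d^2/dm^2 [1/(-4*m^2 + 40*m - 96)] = (m^2 - 10*m - 4*(m - 5)^2 + 24)/(2*(m^2 - 10*m + 24)^3)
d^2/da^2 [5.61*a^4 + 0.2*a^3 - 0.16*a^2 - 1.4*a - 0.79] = 67.32*a^2 + 1.2*a - 0.32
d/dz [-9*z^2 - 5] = -18*z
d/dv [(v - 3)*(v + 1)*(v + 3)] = 3*v^2 + 2*v - 9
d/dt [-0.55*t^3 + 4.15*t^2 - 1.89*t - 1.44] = -1.65*t^2 + 8.3*t - 1.89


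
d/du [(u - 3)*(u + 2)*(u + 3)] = 3*u^2 + 4*u - 9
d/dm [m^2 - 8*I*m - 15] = 2*m - 8*I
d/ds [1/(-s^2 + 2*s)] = 2*(s - 1)/(s^2*(s - 2)^2)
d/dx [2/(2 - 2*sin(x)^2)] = 2*sin(x)/cos(x)^3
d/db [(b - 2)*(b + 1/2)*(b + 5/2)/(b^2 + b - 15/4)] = (4*b^2 - 12*b + 13)/(4*b^2 - 12*b + 9)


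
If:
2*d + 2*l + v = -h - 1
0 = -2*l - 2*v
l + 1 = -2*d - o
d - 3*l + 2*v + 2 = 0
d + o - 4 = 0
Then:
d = -9/2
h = 17/2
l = -1/2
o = 17/2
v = 1/2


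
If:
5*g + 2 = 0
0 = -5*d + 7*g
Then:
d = -14/25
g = -2/5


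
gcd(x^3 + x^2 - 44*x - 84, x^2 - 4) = x + 2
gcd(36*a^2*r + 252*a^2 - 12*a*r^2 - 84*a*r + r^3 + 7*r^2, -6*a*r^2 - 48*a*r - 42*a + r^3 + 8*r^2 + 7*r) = -6*a*r - 42*a + r^2 + 7*r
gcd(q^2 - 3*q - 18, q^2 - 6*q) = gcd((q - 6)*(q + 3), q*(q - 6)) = q - 6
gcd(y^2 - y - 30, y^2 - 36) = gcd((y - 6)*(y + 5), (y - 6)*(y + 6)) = y - 6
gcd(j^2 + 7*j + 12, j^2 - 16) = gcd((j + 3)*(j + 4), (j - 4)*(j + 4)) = j + 4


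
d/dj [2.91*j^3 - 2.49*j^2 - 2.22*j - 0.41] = 8.73*j^2 - 4.98*j - 2.22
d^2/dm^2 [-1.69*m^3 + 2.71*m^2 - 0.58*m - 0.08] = 5.42 - 10.14*m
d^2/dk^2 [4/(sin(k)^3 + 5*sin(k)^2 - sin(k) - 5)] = (-36*(1 - cos(k)^2)^2 + 220*sin(k)*cos(k)^2 - 240*sin(k) + 380*cos(k)^2 - 588)/((sin(k) + 5)^3*cos(k)^4)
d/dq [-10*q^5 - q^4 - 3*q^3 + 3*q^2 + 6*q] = -50*q^4 - 4*q^3 - 9*q^2 + 6*q + 6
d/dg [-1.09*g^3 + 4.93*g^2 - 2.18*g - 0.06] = -3.27*g^2 + 9.86*g - 2.18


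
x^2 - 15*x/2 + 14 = (x - 4)*(x - 7/2)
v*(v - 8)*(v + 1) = v^3 - 7*v^2 - 8*v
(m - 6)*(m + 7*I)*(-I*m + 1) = -I*m^3 + 8*m^2 + 6*I*m^2 - 48*m + 7*I*m - 42*I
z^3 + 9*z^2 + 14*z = z*(z + 2)*(z + 7)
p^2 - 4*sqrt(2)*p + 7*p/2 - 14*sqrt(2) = (p + 7/2)*(p - 4*sqrt(2))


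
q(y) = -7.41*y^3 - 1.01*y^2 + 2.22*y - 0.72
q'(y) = -22.23*y^2 - 2.02*y + 2.22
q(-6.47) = 1949.56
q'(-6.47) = -915.28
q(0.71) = -2.31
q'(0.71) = -10.42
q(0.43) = -0.54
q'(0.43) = -2.76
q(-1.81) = 35.89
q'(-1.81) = -66.95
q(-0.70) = -0.23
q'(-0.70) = -7.26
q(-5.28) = 1050.14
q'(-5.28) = -606.85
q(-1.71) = 29.58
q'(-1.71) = -59.33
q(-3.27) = 240.32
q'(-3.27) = -228.88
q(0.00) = -0.72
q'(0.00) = 2.22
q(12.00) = -12924.00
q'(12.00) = -3223.14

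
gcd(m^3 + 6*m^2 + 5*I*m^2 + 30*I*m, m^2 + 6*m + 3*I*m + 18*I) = m + 6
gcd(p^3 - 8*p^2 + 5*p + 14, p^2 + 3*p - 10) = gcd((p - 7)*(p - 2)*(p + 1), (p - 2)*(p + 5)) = p - 2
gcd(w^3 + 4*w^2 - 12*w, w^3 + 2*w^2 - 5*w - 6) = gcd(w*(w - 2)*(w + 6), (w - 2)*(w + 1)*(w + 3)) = w - 2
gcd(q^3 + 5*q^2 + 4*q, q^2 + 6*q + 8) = q + 4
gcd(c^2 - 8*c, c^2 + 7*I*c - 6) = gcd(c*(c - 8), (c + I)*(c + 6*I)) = 1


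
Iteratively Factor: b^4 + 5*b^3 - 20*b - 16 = (b + 1)*(b^3 + 4*b^2 - 4*b - 16) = (b - 2)*(b + 1)*(b^2 + 6*b + 8) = (b - 2)*(b + 1)*(b + 4)*(b + 2)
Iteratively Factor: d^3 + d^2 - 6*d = (d + 3)*(d^2 - 2*d) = (d - 2)*(d + 3)*(d)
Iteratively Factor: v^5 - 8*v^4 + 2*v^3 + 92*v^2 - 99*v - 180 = (v - 3)*(v^4 - 5*v^3 - 13*v^2 + 53*v + 60) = (v - 3)*(v + 3)*(v^3 - 8*v^2 + 11*v + 20) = (v - 3)*(v + 1)*(v + 3)*(v^2 - 9*v + 20) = (v - 4)*(v - 3)*(v + 1)*(v + 3)*(v - 5)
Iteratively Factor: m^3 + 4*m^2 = (m)*(m^2 + 4*m) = m^2*(m + 4)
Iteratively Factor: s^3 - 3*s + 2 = (s - 1)*(s^2 + s - 2) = (s - 1)*(s + 2)*(s - 1)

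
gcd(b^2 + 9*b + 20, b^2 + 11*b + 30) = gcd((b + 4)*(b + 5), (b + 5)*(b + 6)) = b + 5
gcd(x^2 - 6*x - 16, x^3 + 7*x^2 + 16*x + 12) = x + 2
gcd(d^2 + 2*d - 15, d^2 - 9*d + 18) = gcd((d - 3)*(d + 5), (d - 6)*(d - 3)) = d - 3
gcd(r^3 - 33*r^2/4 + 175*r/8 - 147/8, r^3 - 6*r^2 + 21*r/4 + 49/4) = r - 7/2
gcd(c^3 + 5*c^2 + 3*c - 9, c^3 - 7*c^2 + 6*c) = c - 1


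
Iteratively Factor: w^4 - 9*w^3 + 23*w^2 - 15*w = (w)*(w^3 - 9*w^2 + 23*w - 15) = w*(w - 5)*(w^2 - 4*w + 3) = w*(w - 5)*(w - 1)*(w - 3)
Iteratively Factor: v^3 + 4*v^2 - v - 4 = (v - 1)*(v^2 + 5*v + 4) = (v - 1)*(v + 4)*(v + 1)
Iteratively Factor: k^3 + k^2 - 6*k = (k - 2)*(k^2 + 3*k) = (k - 2)*(k + 3)*(k)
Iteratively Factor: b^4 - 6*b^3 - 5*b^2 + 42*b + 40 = (b + 1)*(b^3 - 7*b^2 + 2*b + 40) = (b - 5)*(b + 1)*(b^2 - 2*b - 8) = (b - 5)*(b + 1)*(b + 2)*(b - 4)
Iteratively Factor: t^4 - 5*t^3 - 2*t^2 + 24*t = (t)*(t^3 - 5*t^2 - 2*t + 24) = t*(t - 4)*(t^2 - t - 6) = t*(t - 4)*(t - 3)*(t + 2)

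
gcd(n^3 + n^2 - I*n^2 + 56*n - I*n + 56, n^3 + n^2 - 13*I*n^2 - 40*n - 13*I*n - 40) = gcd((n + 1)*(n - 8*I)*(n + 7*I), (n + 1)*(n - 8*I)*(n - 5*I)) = n^2 + n*(1 - 8*I) - 8*I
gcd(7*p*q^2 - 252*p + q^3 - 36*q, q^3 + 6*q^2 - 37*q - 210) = q - 6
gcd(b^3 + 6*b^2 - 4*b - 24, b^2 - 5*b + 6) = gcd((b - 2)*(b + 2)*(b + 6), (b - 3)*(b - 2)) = b - 2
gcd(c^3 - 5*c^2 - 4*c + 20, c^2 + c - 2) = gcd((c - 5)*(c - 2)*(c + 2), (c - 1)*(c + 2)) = c + 2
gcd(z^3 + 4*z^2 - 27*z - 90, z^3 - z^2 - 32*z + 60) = z^2 + z - 30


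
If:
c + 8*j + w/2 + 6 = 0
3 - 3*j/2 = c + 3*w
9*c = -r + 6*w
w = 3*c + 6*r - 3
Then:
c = 4341/5653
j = -5208/5653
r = 1791/5653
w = 6810/5653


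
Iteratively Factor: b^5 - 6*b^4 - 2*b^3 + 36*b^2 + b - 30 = (b + 2)*(b^4 - 8*b^3 + 14*b^2 + 8*b - 15) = (b - 5)*(b + 2)*(b^3 - 3*b^2 - b + 3) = (b - 5)*(b + 1)*(b + 2)*(b^2 - 4*b + 3) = (b - 5)*(b - 1)*(b + 1)*(b + 2)*(b - 3)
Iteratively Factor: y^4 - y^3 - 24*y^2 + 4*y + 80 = (y + 4)*(y^3 - 5*y^2 - 4*y + 20) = (y + 2)*(y + 4)*(y^2 - 7*y + 10) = (y - 5)*(y + 2)*(y + 4)*(y - 2)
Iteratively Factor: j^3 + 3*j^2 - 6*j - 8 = (j + 1)*(j^2 + 2*j - 8) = (j + 1)*(j + 4)*(j - 2)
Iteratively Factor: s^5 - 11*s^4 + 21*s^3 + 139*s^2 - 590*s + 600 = (s - 2)*(s^4 - 9*s^3 + 3*s^2 + 145*s - 300) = (s - 5)*(s - 2)*(s^3 - 4*s^2 - 17*s + 60) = (s - 5)^2*(s - 2)*(s^2 + s - 12) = (s - 5)^2*(s - 2)*(s + 4)*(s - 3)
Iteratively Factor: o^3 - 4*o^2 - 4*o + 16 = (o - 2)*(o^2 - 2*o - 8) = (o - 2)*(o + 2)*(o - 4)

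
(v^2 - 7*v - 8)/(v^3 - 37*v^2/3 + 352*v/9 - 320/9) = 9*(v + 1)/(9*v^2 - 39*v + 40)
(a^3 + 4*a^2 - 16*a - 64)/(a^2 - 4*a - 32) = (a^2 - 16)/(a - 8)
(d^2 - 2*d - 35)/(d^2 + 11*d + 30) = (d - 7)/(d + 6)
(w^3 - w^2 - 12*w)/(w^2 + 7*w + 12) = w*(w - 4)/(w + 4)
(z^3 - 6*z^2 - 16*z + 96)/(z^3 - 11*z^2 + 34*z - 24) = (z + 4)/(z - 1)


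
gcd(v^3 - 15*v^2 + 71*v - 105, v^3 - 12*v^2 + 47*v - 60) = v^2 - 8*v + 15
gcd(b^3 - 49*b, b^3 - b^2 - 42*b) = b^2 - 7*b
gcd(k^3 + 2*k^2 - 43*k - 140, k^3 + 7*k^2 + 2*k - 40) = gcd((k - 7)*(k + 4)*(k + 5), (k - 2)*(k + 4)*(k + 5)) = k^2 + 9*k + 20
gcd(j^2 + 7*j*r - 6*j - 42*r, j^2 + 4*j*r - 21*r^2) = j + 7*r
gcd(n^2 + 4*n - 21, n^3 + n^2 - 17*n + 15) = n - 3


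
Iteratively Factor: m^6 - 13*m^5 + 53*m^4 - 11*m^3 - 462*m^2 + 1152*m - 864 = (m + 3)*(m^5 - 16*m^4 + 101*m^3 - 314*m^2 + 480*m - 288) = (m - 4)*(m + 3)*(m^4 - 12*m^3 + 53*m^2 - 102*m + 72) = (m - 4)*(m - 3)*(m + 3)*(m^3 - 9*m^2 + 26*m - 24) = (m - 4)*(m - 3)^2*(m + 3)*(m^2 - 6*m + 8) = (m - 4)*(m - 3)^2*(m - 2)*(m + 3)*(m - 4)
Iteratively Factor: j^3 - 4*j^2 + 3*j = (j - 1)*(j^2 - 3*j) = j*(j - 1)*(j - 3)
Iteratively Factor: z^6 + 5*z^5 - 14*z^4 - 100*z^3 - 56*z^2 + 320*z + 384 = (z + 3)*(z^5 + 2*z^4 - 20*z^3 - 40*z^2 + 64*z + 128) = (z - 2)*(z + 3)*(z^4 + 4*z^3 - 12*z^2 - 64*z - 64) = (z - 2)*(z + 2)*(z + 3)*(z^3 + 2*z^2 - 16*z - 32) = (z - 2)*(z + 2)*(z + 3)*(z + 4)*(z^2 - 2*z - 8) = (z - 4)*(z - 2)*(z + 2)*(z + 3)*(z + 4)*(z + 2)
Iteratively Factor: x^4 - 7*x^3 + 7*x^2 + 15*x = (x)*(x^3 - 7*x^2 + 7*x + 15) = x*(x - 5)*(x^2 - 2*x - 3) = x*(x - 5)*(x - 3)*(x + 1)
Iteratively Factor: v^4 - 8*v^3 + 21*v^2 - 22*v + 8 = (v - 4)*(v^3 - 4*v^2 + 5*v - 2) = (v - 4)*(v - 1)*(v^2 - 3*v + 2) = (v - 4)*(v - 2)*(v - 1)*(v - 1)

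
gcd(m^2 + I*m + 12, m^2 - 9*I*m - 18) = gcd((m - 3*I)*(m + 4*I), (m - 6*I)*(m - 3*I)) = m - 3*I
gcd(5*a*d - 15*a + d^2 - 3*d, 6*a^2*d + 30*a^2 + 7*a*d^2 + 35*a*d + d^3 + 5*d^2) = 1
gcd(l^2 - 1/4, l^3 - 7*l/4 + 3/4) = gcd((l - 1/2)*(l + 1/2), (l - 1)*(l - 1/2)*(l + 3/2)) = l - 1/2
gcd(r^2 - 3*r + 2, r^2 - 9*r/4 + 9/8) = 1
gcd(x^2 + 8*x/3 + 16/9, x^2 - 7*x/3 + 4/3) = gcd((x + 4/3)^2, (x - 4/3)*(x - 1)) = 1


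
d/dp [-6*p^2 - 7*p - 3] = -12*p - 7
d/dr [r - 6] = 1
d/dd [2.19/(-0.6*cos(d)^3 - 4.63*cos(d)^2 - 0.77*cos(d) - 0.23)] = (3.942*sin(d)^2 - 20.2794*cos(d) - 5.6283)*sin(d)/(0.6*cos(d)^3 + 4.63*cos(d)^2 + 0.77*cos(d) + 0.23)^2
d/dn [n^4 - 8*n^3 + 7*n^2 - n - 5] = 4*n^3 - 24*n^2 + 14*n - 1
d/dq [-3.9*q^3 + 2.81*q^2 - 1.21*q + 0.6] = -11.7*q^2 + 5.62*q - 1.21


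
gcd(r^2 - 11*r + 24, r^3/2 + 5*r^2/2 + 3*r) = 1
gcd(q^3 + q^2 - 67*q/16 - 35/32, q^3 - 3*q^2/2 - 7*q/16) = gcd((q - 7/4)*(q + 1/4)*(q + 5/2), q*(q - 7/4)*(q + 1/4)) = q^2 - 3*q/2 - 7/16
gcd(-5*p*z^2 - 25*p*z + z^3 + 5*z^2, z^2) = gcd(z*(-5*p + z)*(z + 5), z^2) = z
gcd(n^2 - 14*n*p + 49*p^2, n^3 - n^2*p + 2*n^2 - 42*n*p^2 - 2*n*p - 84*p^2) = -n + 7*p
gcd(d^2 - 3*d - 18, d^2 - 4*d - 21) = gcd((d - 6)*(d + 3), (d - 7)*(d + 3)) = d + 3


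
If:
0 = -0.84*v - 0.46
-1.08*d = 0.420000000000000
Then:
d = -0.39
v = -0.55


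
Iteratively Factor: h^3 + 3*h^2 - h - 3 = (h - 1)*(h^2 + 4*h + 3) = (h - 1)*(h + 3)*(h + 1)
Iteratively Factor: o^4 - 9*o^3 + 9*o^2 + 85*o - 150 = (o - 5)*(o^3 - 4*o^2 - 11*o + 30) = (o - 5)*(o - 2)*(o^2 - 2*o - 15) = (o - 5)*(o - 2)*(o + 3)*(o - 5)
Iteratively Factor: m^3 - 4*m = (m + 2)*(m^2 - 2*m) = m*(m + 2)*(m - 2)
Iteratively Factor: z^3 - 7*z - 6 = (z + 2)*(z^2 - 2*z - 3) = (z - 3)*(z + 2)*(z + 1)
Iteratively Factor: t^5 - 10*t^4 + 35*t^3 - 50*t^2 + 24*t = (t - 3)*(t^4 - 7*t^3 + 14*t^2 - 8*t) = (t - 3)*(t - 2)*(t^3 - 5*t^2 + 4*t) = (t - 4)*(t - 3)*(t - 2)*(t^2 - t) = (t - 4)*(t - 3)*(t - 2)*(t - 1)*(t)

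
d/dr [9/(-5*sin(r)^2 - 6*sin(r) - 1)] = 18*(5*sin(r) + 3)*cos(r)/(5*sin(r)^2 + 6*sin(r) + 1)^2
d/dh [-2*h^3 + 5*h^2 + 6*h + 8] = -6*h^2 + 10*h + 6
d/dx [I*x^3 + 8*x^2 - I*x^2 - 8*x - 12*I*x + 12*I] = 3*I*x^2 + 2*x*(8 - I) - 8 - 12*I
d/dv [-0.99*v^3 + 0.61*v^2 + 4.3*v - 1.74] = -2.97*v^2 + 1.22*v + 4.3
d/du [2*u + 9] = 2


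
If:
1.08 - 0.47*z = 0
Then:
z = 2.30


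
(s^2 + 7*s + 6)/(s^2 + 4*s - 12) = (s + 1)/(s - 2)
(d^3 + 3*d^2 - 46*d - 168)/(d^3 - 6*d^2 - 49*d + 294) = (d^2 + 10*d + 24)/(d^2 + d - 42)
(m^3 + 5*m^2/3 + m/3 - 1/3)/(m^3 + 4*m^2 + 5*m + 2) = (m - 1/3)/(m + 2)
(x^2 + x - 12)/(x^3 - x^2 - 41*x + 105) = (x + 4)/(x^2 + 2*x - 35)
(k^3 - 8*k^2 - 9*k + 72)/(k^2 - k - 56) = (k^2 - 9)/(k + 7)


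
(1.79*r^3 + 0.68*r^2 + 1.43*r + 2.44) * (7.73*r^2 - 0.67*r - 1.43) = 13.8367*r^5 + 4.0571*r^4 + 8.0386*r^3 + 16.9307*r^2 - 3.6797*r - 3.4892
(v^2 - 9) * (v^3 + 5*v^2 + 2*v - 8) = v^5 + 5*v^4 - 7*v^3 - 53*v^2 - 18*v + 72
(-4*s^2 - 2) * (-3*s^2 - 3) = 12*s^4 + 18*s^2 + 6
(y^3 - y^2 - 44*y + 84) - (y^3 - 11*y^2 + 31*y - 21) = 10*y^2 - 75*y + 105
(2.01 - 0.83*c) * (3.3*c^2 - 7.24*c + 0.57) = -2.739*c^3 + 12.6422*c^2 - 15.0255*c + 1.1457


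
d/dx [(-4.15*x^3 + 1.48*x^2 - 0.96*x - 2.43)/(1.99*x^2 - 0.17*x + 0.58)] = (-8.2585*x^4 + 1.411*x^3 - 5.5622*x^2 + 11.3882*x - 0.9699)/(3.9601*x^4 - 0.6766*x^3 + 2.3373*x^2 - 0.1972*x + 0.3364)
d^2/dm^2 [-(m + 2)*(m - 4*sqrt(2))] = -2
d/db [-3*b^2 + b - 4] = 1 - 6*b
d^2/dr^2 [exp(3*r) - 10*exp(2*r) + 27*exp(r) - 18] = (9*exp(2*r) - 40*exp(r) + 27)*exp(r)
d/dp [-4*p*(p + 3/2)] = -8*p - 6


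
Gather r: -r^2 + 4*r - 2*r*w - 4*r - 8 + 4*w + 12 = -r^2 - 2*r*w + 4*w + 4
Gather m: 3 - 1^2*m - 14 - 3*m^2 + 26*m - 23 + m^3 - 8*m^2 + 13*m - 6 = m^3 - 11*m^2 + 38*m - 40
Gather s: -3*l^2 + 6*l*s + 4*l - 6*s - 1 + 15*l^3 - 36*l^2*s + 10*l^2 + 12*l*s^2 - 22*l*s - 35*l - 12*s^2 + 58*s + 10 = 15*l^3 + 7*l^2 - 31*l + s^2*(12*l - 12) + s*(-36*l^2 - 16*l + 52) + 9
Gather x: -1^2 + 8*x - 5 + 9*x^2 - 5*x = 9*x^2 + 3*x - 6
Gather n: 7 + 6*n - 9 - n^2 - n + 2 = -n^2 + 5*n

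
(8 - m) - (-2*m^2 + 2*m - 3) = 2*m^2 - 3*m + 11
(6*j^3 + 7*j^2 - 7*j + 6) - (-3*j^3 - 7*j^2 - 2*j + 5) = 9*j^3 + 14*j^2 - 5*j + 1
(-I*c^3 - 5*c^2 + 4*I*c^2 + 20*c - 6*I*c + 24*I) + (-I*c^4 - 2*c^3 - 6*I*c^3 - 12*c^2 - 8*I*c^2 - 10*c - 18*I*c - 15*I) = -I*c^4 - 2*c^3 - 7*I*c^3 - 17*c^2 - 4*I*c^2 + 10*c - 24*I*c + 9*I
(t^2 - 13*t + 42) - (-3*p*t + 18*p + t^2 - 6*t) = 3*p*t - 18*p - 7*t + 42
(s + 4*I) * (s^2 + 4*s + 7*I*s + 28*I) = s^3 + 4*s^2 + 11*I*s^2 - 28*s + 44*I*s - 112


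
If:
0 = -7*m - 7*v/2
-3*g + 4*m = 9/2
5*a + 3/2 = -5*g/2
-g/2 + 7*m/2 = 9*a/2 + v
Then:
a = 321/940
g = -603/470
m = 153/940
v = -153/470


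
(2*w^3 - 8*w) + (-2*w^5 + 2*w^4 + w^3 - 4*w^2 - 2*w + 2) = -2*w^5 + 2*w^4 + 3*w^3 - 4*w^2 - 10*w + 2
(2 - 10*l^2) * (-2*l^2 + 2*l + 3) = 20*l^4 - 20*l^3 - 34*l^2 + 4*l + 6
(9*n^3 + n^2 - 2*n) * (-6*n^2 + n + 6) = -54*n^5 + 3*n^4 + 67*n^3 + 4*n^2 - 12*n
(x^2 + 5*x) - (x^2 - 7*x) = 12*x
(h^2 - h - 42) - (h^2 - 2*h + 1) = h - 43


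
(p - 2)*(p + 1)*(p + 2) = p^3 + p^2 - 4*p - 4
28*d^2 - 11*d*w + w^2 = (-7*d + w)*(-4*d + w)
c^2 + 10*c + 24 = (c + 4)*(c + 6)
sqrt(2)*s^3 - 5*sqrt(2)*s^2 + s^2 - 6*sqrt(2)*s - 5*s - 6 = (s - 6)*(s + 1)*(sqrt(2)*s + 1)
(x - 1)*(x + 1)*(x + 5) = x^3 + 5*x^2 - x - 5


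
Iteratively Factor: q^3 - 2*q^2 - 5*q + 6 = (q + 2)*(q^2 - 4*q + 3) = (q - 3)*(q + 2)*(q - 1)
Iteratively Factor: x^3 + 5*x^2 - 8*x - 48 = (x + 4)*(x^2 + x - 12) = (x + 4)^2*(x - 3)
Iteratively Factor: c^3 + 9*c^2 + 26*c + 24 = (c + 4)*(c^2 + 5*c + 6) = (c + 3)*(c + 4)*(c + 2)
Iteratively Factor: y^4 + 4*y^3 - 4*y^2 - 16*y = (y)*(y^3 + 4*y^2 - 4*y - 16) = y*(y + 4)*(y^2 - 4) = y*(y - 2)*(y + 4)*(y + 2)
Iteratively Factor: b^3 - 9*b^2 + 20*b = (b - 4)*(b^2 - 5*b) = (b - 5)*(b - 4)*(b)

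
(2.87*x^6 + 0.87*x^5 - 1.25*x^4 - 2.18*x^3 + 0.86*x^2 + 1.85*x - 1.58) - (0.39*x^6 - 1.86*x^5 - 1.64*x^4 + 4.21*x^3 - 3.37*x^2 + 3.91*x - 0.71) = 2.48*x^6 + 2.73*x^5 + 0.39*x^4 - 6.39*x^3 + 4.23*x^2 - 2.06*x - 0.87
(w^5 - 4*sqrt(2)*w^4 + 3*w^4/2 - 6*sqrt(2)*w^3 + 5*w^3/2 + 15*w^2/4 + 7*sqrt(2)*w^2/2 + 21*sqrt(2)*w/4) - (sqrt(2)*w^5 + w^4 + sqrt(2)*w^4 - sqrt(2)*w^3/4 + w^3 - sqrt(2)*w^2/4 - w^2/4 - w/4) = -sqrt(2)*w^5 + w^5 - 5*sqrt(2)*w^4 + w^4/2 - 23*sqrt(2)*w^3/4 + 3*w^3/2 + 4*w^2 + 15*sqrt(2)*w^2/4 + w/4 + 21*sqrt(2)*w/4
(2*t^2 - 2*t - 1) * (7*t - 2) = 14*t^3 - 18*t^2 - 3*t + 2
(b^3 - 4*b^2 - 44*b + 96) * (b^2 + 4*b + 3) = b^5 - 57*b^3 - 92*b^2 + 252*b + 288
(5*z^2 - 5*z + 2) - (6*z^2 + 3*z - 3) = -z^2 - 8*z + 5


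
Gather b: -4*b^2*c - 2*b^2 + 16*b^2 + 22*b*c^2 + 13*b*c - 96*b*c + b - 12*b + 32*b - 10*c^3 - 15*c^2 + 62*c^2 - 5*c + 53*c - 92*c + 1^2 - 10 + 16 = b^2*(14 - 4*c) + b*(22*c^2 - 83*c + 21) - 10*c^3 + 47*c^2 - 44*c + 7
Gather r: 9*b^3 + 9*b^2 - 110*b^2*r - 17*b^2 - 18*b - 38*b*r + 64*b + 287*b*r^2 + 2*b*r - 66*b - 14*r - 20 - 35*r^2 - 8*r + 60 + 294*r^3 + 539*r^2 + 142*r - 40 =9*b^3 - 8*b^2 - 20*b + 294*r^3 + r^2*(287*b + 504) + r*(-110*b^2 - 36*b + 120)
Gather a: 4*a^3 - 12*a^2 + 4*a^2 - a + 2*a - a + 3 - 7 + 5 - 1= 4*a^3 - 8*a^2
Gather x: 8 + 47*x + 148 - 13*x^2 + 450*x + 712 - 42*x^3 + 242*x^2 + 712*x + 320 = -42*x^3 + 229*x^2 + 1209*x + 1188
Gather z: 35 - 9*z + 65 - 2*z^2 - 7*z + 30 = -2*z^2 - 16*z + 130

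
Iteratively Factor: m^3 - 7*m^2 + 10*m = (m - 5)*(m^2 - 2*m) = m*(m - 5)*(m - 2)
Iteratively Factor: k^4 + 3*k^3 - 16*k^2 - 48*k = (k + 3)*(k^3 - 16*k) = (k - 4)*(k + 3)*(k^2 + 4*k) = (k - 4)*(k + 3)*(k + 4)*(k)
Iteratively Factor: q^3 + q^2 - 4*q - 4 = (q + 1)*(q^2 - 4) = (q - 2)*(q + 1)*(q + 2)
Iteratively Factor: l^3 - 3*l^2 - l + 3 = (l + 1)*(l^2 - 4*l + 3) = (l - 1)*(l + 1)*(l - 3)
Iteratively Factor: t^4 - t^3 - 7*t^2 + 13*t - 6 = (t - 1)*(t^3 - 7*t + 6) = (t - 2)*(t - 1)*(t^2 + 2*t - 3) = (t - 2)*(t - 1)^2*(t + 3)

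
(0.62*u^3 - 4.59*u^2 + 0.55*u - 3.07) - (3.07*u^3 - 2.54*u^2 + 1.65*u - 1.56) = -2.45*u^3 - 2.05*u^2 - 1.1*u - 1.51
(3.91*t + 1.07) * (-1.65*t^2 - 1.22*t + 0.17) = -6.4515*t^3 - 6.5357*t^2 - 0.6407*t + 0.1819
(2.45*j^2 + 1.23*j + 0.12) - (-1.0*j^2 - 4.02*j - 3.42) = 3.45*j^2 + 5.25*j + 3.54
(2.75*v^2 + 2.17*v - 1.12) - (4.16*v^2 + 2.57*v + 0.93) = -1.41*v^2 - 0.4*v - 2.05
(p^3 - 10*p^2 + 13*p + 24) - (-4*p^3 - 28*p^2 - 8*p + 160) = 5*p^3 + 18*p^2 + 21*p - 136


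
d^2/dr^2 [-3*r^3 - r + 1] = -18*r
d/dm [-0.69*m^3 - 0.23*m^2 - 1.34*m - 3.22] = -2.07*m^2 - 0.46*m - 1.34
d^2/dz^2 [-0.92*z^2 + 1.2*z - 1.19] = -1.84000000000000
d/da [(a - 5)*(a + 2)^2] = (a + 2)*(3*a - 8)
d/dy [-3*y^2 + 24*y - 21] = 24 - 6*y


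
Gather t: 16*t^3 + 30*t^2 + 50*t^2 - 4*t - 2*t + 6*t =16*t^3 + 80*t^2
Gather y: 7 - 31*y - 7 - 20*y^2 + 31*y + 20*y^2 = 0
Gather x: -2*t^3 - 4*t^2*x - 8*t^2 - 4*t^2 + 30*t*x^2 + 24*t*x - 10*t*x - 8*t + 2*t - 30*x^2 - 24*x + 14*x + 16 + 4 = -2*t^3 - 12*t^2 - 6*t + x^2*(30*t - 30) + x*(-4*t^2 + 14*t - 10) + 20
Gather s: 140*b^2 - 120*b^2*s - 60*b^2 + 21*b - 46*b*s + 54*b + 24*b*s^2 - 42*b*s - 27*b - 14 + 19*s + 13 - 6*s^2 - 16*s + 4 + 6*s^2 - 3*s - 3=80*b^2 + 24*b*s^2 + 48*b + s*(-120*b^2 - 88*b)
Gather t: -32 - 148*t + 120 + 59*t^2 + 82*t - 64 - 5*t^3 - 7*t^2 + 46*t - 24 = -5*t^3 + 52*t^2 - 20*t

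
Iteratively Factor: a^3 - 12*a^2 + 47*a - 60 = (a - 3)*(a^2 - 9*a + 20) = (a - 4)*(a - 3)*(a - 5)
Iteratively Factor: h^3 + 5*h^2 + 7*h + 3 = (h + 3)*(h^2 + 2*h + 1) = (h + 1)*(h + 3)*(h + 1)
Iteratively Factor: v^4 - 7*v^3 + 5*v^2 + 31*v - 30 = (v + 2)*(v^3 - 9*v^2 + 23*v - 15) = (v - 1)*(v + 2)*(v^2 - 8*v + 15) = (v - 3)*(v - 1)*(v + 2)*(v - 5)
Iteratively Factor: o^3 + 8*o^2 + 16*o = (o + 4)*(o^2 + 4*o) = (o + 4)^2*(o)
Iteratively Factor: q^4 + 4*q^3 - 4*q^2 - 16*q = (q + 4)*(q^3 - 4*q) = (q - 2)*(q + 4)*(q^2 + 2*q) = q*(q - 2)*(q + 4)*(q + 2)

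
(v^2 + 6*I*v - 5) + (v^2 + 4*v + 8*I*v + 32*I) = 2*v^2 + 4*v + 14*I*v - 5 + 32*I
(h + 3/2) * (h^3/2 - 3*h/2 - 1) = h^4/2 + 3*h^3/4 - 3*h^2/2 - 13*h/4 - 3/2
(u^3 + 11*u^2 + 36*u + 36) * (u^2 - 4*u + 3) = u^5 + 7*u^4 - 5*u^3 - 75*u^2 - 36*u + 108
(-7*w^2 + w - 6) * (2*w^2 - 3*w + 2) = -14*w^4 + 23*w^3 - 29*w^2 + 20*w - 12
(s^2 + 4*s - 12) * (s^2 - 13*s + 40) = s^4 - 9*s^3 - 24*s^2 + 316*s - 480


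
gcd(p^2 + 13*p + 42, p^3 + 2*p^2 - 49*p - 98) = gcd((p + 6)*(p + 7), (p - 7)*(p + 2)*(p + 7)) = p + 7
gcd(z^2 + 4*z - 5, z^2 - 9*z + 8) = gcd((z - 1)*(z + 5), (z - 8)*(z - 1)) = z - 1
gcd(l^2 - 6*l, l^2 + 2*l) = l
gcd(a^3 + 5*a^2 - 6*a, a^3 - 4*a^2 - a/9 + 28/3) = 1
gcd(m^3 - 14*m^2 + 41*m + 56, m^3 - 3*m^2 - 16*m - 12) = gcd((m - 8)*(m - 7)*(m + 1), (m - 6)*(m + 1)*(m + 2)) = m + 1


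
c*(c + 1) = c^2 + c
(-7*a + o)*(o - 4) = -7*a*o + 28*a + o^2 - 4*o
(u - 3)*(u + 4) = u^2 + u - 12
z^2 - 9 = (z - 3)*(z + 3)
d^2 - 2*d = d*(d - 2)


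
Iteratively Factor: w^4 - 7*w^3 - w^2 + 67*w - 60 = (w - 1)*(w^3 - 6*w^2 - 7*w + 60) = (w - 4)*(w - 1)*(w^2 - 2*w - 15) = (w - 4)*(w - 1)*(w + 3)*(w - 5)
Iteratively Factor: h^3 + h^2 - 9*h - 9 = (h - 3)*(h^2 + 4*h + 3) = (h - 3)*(h + 1)*(h + 3)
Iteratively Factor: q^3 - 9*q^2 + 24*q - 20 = (q - 2)*(q^2 - 7*q + 10) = (q - 2)^2*(q - 5)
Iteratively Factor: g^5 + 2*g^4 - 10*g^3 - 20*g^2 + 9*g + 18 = (g + 2)*(g^4 - 10*g^2 + 9) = (g - 1)*(g + 2)*(g^3 + g^2 - 9*g - 9) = (g - 1)*(g + 1)*(g + 2)*(g^2 - 9) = (g - 1)*(g + 1)*(g + 2)*(g + 3)*(g - 3)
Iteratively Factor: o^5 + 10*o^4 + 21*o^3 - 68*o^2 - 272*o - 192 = (o + 4)*(o^4 + 6*o^3 - 3*o^2 - 56*o - 48) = (o + 1)*(o + 4)*(o^3 + 5*o^2 - 8*o - 48) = (o - 3)*(o + 1)*(o + 4)*(o^2 + 8*o + 16) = (o - 3)*(o + 1)*(o + 4)^2*(o + 4)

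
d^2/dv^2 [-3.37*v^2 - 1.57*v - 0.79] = -6.74000000000000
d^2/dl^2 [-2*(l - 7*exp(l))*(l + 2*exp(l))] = 10*l*exp(l) + 112*exp(2*l) + 20*exp(l) - 4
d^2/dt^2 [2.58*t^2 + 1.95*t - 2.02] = 5.16000000000000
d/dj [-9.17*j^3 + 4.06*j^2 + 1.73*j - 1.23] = -27.51*j^2 + 8.12*j + 1.73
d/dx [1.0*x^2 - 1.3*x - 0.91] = 2.0*x - 1.3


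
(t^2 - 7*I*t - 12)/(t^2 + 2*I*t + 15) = (t - 4*I)/(t + 5*I)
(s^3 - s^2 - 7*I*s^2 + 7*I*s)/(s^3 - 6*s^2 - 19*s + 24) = s*(s - 7*I)/(s^2 - 5*s - 24)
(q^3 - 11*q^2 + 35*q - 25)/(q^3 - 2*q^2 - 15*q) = (q^2 - 6*q + 5)/(q*(q + 3))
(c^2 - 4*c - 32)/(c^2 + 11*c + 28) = (c - 8)/(c + 7)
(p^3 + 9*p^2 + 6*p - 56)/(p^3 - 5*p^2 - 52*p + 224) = (p^2 + 2*p - 8)/(p^2 - 12*p + 32)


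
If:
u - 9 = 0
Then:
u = 9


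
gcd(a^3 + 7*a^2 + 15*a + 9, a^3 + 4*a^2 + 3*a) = a^2 + 4*a + 3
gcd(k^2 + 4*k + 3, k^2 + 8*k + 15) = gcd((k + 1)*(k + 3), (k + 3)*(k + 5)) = k + 3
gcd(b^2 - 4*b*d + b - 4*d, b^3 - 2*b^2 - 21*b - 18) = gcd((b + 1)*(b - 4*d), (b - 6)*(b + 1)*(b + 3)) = b + 1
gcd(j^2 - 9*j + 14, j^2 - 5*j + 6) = j - 2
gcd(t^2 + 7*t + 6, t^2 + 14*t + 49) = 1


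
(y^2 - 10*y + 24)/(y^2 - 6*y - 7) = (-y^2 + 10*y - 24)/(-y^2 + 6*y + 7)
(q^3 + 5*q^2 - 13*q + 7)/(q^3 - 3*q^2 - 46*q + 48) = (q^2 + 6*q - 7)/(q^2 - 2*q - 48)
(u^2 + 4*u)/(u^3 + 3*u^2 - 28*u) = (u + 4)/(u^2 + 3*u - 28)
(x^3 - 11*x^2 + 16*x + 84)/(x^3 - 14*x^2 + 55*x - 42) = (x + 2)/(x - 1)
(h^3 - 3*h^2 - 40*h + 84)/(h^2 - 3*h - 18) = (-h^3 + 3*h^2 + 40*h - 84)/(-h^2 + 3*h + 18)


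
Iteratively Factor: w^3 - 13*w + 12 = (w + 4)*(w^2 - 4*w + 3) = (w - 3)*(w + 4)*(w - 1)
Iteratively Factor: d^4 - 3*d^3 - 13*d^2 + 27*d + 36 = (d - 3)*(d^3 - 13*d - 12) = (d - 3)*(d + 1)*(d^2 - d - 12) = (d - 3)*(d + 1)*(d + 3)*(d - 4)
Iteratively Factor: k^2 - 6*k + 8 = (k - 4)*(k - 2)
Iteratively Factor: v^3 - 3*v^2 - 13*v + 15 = (v + 3)*(v^2 - 6*v + 5) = (v - 1)*(v + 3)*(v - 5)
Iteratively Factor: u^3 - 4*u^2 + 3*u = (u - 3)*(u^2 - u) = (u - 3)*(u - 1)*(u)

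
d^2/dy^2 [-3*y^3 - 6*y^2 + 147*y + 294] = -18*y - 12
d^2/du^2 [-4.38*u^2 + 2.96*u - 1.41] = -8.76000000000000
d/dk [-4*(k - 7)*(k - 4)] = 44 - 8*k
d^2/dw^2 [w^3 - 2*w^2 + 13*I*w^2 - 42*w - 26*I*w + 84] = 6*w - 4 + 26*I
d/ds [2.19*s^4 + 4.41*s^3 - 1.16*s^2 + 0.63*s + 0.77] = 8.76*s^3 + 13.23*s^2 - 2.32*s + 0.63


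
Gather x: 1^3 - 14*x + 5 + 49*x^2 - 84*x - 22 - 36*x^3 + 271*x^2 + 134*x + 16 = -36*x^3 + 320*x^2 + 36*x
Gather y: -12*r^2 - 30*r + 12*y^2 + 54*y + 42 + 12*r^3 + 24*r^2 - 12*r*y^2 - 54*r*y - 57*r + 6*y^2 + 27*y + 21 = 12*r^3 + 12*r^2 - 87*r + y^2*(18 - 12*r) + y*(81 - 54*r) + 63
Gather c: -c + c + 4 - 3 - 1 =0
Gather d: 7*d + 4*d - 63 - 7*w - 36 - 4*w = 11*d - 11*w - 99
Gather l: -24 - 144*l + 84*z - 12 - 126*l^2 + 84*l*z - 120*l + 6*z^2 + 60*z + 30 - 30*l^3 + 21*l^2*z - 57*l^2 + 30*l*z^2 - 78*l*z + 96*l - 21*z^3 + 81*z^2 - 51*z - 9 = -30*l^3 + l^2*(21*z - 183) + l*(30*z^2 + 6*z - 168) - 21*z^3 + 87*z^2 + 93*z - 15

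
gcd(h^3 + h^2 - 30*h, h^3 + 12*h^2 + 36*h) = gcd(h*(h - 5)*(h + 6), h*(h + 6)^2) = h^2 + 6*h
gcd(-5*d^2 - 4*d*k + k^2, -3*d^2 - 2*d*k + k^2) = d + k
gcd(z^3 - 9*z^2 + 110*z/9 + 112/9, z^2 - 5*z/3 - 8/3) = z - 8/3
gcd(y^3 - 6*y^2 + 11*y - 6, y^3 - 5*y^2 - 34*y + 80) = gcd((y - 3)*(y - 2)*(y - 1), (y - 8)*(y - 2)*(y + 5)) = y - 2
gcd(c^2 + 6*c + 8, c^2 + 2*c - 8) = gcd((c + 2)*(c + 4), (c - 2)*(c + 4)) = c + 4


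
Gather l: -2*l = -2*l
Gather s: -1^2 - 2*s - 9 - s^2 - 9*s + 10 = -s^2 - 11*s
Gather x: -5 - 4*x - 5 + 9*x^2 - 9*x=9*x^2 - 13*x - 10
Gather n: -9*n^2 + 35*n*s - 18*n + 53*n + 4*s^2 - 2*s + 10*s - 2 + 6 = -9*n^2 + n*(35*s + 35) + 4*s^2 + 8*s + 4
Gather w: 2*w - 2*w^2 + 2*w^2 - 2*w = 0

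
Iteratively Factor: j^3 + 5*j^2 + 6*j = (j)*(j^2 + 5*j + 6) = j*(j + 3)*(j + 2)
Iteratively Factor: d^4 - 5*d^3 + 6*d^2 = (d)*(d^3 - 5*d^2 + 6*d) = d*(d - 3)*(d^2 - 2*d) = d^2*(d - 3)*(d - 2)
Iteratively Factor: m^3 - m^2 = (m)*(m^2 - m) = m*(m - 1)*(m)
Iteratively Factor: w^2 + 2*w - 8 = (w + 4)*(w - 2)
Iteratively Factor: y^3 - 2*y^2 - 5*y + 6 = (y - 3)*(y^2 + y - 2) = (y - 3)*(y - 1)*(y + 2)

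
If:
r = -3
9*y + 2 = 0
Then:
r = -3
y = -2/9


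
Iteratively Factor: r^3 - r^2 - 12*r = (r - 4)*(r^2 + 3*r) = (r - 4)*(r + 3)*(r)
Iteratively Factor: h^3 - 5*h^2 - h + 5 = (h + 1)*(h^2 - 6*h + 5) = (h - 1)*(h + 1)*(h - 5)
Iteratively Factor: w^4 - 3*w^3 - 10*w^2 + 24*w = (w)*(w^3 - 3*w^2 - 10*w + 24) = w*(w - 2)*(w^2 - w - 12) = w*(w - 4)*(w - 2)*(w + 3)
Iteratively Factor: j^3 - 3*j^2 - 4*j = (j)*(j^2 - 3*j - 4) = j*(j + 1)*(j - 4)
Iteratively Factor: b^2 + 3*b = (b + 3)*(b)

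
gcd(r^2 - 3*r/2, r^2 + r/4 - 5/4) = 1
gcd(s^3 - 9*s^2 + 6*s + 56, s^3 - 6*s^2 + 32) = s^2 - 2*s - 8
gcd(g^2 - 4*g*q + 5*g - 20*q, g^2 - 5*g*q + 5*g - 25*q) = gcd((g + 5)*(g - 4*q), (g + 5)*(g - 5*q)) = g + 5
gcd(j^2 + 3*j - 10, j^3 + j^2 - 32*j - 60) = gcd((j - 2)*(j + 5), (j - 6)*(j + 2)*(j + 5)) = j + 5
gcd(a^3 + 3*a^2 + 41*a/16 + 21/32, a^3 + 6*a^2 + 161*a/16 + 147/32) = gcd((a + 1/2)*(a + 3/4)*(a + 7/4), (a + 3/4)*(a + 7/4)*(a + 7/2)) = a^2 + 5*a/2 + 21/16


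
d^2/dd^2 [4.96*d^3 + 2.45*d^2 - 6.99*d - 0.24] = 29.76*d + 4.9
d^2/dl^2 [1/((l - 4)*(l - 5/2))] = 4*(4*(l - 4)^2 + 2*(l - 4)*(2*l - 5) + (2*l - 5)^2)/((l - 4)^3*(2*l - 5)^3)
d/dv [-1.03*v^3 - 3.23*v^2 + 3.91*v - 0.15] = -3.09*v^2 - 6.46*v + 3.91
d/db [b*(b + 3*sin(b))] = 3*b*cos(b) + 2*b + 3*sin(b)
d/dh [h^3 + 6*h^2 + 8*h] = 3*h^2 + 12*h + 8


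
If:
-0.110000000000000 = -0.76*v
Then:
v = 0.14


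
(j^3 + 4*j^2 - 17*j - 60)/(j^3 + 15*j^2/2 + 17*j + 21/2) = 2*(j^2 + j - 20)/(2*j^2 + 9*j + 7)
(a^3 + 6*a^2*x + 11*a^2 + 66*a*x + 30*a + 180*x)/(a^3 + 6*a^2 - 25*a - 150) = (a + 6*x)/(a - 5)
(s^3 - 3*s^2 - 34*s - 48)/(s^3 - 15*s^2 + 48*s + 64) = (s^2 + 5*s + 6)/(s^2 - 7*s - 8)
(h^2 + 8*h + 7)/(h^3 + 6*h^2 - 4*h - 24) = (h^2 + 8*h + 7)/(h^3 + 6*h^2 - 4*h - 24)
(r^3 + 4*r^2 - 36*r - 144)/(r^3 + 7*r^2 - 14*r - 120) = (r^2 - 2*r - 24)/(r^2 + r - 20)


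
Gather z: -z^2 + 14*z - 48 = -z^2 + 14*z - 48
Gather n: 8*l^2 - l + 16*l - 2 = 8*l^2 + 15*l - 2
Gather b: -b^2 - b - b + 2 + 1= -b^2 - 2*b + 3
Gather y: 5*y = 5*y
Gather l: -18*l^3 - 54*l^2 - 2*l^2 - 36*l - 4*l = -18*l^3 - 56*l^2 - 40*l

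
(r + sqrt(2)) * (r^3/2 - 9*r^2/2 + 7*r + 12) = r^4/2 - 9*r^3/2 + sqrt(2)*r^3/2 - 9*sqrt(2)*r^2/2 + 7*r^2 + 7*sqrt(2)*r + 12*r + 12*sqrt(2)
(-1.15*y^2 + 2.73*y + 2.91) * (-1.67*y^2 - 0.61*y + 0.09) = 1.9205*y^4 - 3.8576*y^3 - 6.6285*y^2 - 1.5294*y + 0.2619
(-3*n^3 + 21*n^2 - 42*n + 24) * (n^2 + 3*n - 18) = -3*n^5 + 12*n^4 + 75*n^3 - 480*n^2 + 828*n - 432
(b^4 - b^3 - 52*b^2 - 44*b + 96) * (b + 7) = b^5 + 6*b^4 - 59*b^3 - 408*b^2 - 212*b + 672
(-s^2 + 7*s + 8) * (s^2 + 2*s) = -s^4 + 5*s^3 + 22*s^2 + 16*s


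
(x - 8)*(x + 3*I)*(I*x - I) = I*x^3 - 3*x^2 - 9*I*x^2 + 27*x + 8*I*x - 24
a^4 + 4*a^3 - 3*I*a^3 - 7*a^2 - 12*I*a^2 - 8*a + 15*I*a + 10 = (a + 5)*(a - 2*I)*(-I*a + I)*(I*a + 1)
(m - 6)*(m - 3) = m^2 - 9*m + 18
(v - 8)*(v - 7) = v^2 - 15*v + 56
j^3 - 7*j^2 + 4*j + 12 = (j - 6)*(j - 2)*(j + 1)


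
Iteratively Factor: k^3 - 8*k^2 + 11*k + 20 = (k - 4)*(k^2 - 4*k - 5) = (k - 4)*(k + 1)*(k - 5)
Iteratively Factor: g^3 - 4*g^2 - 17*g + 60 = (g - 3)*(g^2 - g - 20) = (g - 3)*(g + 4)*(g - 5)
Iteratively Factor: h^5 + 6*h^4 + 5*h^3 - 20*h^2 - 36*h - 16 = (h + 1)*(h^4 + 5*h^3 - 20*h - 16) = (h - 2)*(h + 1)*(h^3 + 7*h^2 + 14*h + 8) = (h - 2)*(h + 1)*(h + 4)*(h^2 + 3*h + 2) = (h - 2)*(h + 1)*(h + 2)*(h + 4)*(h + 1)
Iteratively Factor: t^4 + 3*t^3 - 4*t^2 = (t + 4)*(t^3 - t^2) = t*(t + 4)*(t^2 - t) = t^2*(t + 4)*(t - 1)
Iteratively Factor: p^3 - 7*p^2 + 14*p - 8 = (p - 4)*(p^2 - 3*p + 2) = (p - 4)*(p - 2)*(p - 1)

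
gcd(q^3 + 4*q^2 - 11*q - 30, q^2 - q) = 1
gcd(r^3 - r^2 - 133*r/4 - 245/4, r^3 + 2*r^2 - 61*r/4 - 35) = r^2 + 6*r + 35/4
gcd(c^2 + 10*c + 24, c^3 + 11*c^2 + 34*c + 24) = c^2 + 10*c + 24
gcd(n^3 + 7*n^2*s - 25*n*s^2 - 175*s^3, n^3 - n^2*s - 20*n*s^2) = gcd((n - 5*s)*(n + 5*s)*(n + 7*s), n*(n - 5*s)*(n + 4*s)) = -n + 5*s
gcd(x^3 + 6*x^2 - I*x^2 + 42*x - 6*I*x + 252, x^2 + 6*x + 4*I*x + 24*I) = x + 6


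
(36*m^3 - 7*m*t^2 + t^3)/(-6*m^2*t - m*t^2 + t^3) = (-6*m + t)/t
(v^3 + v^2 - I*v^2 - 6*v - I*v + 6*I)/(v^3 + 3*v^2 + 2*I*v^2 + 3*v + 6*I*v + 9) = (v - 2)/(v + 3*I)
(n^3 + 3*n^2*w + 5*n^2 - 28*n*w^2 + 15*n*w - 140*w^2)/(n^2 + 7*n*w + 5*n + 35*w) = n - 4*w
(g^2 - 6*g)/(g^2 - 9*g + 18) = g/(g - 3)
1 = 1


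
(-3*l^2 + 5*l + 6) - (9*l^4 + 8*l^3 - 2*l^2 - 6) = -9*l^4 - 8*l^3 - l^2 + 5*l + 12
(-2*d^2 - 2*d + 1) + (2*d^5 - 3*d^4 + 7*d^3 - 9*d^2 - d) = 2*d^5 - 3*d^4 + 7*d^3 - 11*d^2 - 3*d + 1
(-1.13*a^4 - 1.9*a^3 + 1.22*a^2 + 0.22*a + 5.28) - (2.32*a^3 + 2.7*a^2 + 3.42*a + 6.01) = -1.13*a^4 - 4.22*a^3 - 1.48*a^2 - 3.2*a - 0.73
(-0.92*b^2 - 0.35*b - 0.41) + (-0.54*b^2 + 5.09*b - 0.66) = -1.46*b^2 + 4.74*b - 1.07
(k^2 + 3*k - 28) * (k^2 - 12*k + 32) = k^4 - 9*k^3 - 32*k^2 + 432*k - 896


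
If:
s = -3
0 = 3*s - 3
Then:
No Solution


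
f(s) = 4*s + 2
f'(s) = 4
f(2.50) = 12.00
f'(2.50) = 4.00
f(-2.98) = -9.92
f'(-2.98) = 4.00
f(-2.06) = -6.24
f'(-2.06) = 4.00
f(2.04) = 10.16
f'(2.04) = 4.00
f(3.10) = 14.40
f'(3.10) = 4.00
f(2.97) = 13.88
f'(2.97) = 4.00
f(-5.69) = -20.76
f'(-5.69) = 4.00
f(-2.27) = -7.08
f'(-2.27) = 4.00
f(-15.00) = -58.00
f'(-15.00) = 4.00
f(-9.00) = -34.00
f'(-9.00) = 4.00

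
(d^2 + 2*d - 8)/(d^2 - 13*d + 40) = (d^2 + 2*d - 8)/(d^2 - 13*d + 40)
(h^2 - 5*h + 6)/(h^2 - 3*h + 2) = (h - 3)/(h - 1)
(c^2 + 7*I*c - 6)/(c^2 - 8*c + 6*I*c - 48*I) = (c + I)/(c - 8)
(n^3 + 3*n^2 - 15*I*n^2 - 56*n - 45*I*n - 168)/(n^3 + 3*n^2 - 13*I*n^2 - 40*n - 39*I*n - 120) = (n - 7*I)/(n - 5*I)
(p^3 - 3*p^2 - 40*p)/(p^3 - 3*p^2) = (p^2 - 3*p - 40)/(p*(p - 3))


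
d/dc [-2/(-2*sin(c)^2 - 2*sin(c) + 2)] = -(2*sin(c) + 1)*cos(c)/(sin(c) - cos(c)^2)^2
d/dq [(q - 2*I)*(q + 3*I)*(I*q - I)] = 3*I*q^2 - 2*q*(1 + I) + 1 + 6*I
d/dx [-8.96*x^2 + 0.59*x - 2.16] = 0.59 - 17.92*x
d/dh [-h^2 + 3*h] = 3 - 2*h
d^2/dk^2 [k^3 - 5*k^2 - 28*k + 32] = 6*k - 10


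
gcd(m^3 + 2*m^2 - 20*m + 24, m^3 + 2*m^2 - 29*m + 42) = m - 2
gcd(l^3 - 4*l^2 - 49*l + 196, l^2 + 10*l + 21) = l + 7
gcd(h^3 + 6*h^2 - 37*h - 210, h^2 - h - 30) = h^2 - h - 30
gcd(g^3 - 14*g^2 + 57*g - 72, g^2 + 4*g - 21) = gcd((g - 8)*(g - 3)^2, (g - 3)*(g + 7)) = g - 3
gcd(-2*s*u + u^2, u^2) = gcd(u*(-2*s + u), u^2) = u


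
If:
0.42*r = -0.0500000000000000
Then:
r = -0.12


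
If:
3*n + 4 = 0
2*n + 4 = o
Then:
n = -4/3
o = 4/3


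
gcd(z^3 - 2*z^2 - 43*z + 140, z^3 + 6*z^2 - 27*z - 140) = z^2 + 2*z - 35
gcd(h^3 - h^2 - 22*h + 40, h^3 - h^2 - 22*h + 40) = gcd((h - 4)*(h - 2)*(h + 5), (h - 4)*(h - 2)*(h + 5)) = h^3 - h^2 - 22*h + 40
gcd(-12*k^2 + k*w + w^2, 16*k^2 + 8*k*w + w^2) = 4*k + w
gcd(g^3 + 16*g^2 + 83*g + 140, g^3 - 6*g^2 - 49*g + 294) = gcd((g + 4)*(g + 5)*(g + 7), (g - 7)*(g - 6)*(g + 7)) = g + 7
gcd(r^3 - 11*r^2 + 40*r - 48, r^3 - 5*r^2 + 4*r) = r - 4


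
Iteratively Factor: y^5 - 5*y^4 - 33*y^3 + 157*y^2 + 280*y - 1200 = (y + 4)*(y^4 - 9*y^3 + 3*y^2 + 145*y - 300) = (y + 4)^2*(y^3 - 13*y^2 + 55*y - 75) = (y - 5)*(y + 4)^2*(y^2 - 8*y + 15) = (y - 5)*(y - 3)*(y + 4)^2*(y - 5)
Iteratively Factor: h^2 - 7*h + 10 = (h - 2)*(h - 5)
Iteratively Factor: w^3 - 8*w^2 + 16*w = (w)*(w^2 - 8*w + 16) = w*(w - 4)*(w - 4)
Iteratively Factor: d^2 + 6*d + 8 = (d + 4)*(d + 2)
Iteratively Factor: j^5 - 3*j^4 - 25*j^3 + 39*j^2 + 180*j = (j + 3)*(j^4 - 6*j^3 - 7*j^2 + 60*j) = (j - 4)*(j + 3)*(j^3 - 2*j^2 - 15*j) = (j - 4)*(j + 3)^2*(j^2 - 5*j) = (j - 5)*(j - 4)*(j + 3)^2*(j)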